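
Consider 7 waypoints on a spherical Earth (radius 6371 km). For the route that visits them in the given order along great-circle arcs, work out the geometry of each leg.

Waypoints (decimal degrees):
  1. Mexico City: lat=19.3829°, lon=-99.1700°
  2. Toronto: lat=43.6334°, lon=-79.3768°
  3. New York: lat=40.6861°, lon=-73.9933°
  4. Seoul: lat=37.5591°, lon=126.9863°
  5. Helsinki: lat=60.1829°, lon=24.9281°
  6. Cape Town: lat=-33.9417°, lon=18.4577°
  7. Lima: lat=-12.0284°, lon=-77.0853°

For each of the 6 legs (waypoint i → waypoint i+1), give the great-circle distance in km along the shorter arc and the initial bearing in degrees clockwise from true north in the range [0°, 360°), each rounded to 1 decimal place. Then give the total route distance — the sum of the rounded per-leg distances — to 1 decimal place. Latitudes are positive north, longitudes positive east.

Leg 1: dist=3266.4 km, bearing=30.0°
Leg 2: dist=551.4 km, bearing=124.6°
Leg 3: dist=11056.3 km, bearing=343.3°
Leg 4: dist=7058.5 km, bearing=327.1°
Leg 5: dist=10483.0 km, bearing=185.4°
Leg 6: dist=9765.5 km, bearing=257.0°
Total: 42181.1 km

Leg 1: φ1=0.3382954, φ2=0.7615465, Δφ=0.4232511, Δλ=0.3454565 rad; a=sin²(Δφ/2)+cosφ1·cosφ2·sin²(Δλ/2)=0.0642888090; c=2·atan2(√a, √(1-a))=0.512701769; dist=6371·c=3266.423 ≈ 3266.4 km; running total=3266.4 km
Leg 1 bearing: y=sinΔλ·cosφ2=0.24508743, x=cosφ1·sinφ2-sinφ1·cosφ2·cosΔλ=0.42491785; θ=atan2(y, x)=29.9758° ≈ 30.0°
Leg 2: φ1=0.7615465, φ2=0.7101064, Δφ=-0.0514401, Δλ=0.0939598 rad; a=sin²(Δφ/2)+cosφ1·cosφ2·sin²(Δλ/2)=0.0018718108; c=2·atan2(√a, √(1-a))=0.086555875; dist=6371·c=551.447 ≈ 551.4 km; running total=3817.8 km
Leg 2 bearing: y=sinΔλ·cosφ2=0.07114422, x=cosφ1·sinφ2-sinφ1·cosφ2·cosΔλ=-0.04910935; θ=atan2(y, x)=124.6165° ≈ 124.6°
Leg 3: φ1=0.7101064, φ2=0.6555300, Δφ=-0.0545764, Δλ=3.5077557 rad; a=sin²(Δφ/2)+cosφ1·cosφ2·sin²(Δλ/2)=0.5819372362; c=2·atan2(√a, √(1-a))=1.735413278; dist=6371·c=11056.318 ≈ 11056.3 km; running total=14874.1 km
Leg 3 bearing: y=sinΔλ·cosφ2=-0.28382371, x=cosφ1·sinφ2-sinφ1·cosφ2·cosΔλ=0.94476942; θ=atan2(y, x)=-16.7211° <0 so +360° → 343.2789° ≈ 343.3°
Leg 4: φ1=0.6555300, φ2=1.0503898, Δφ=0.3948598, Δλ=-1.7812516 rad; a=sin²(Δφ/2)+cosφ1·cosφ2·sin²(Δλ/2)=0.2767311958; c=2·atan2(√a, √(1-a))=1.107904352; dist=6371·c=7058.459 ≈ 7058.5 km; running total=21932.6 km
Leg 4 bearing: y=sinΔλ·cosφ2=-0.48626193, x=cosφ1·sinφ2-sinφ1·cosφ2·cosΔλ=0.75110152; θ=atan2(y, x)=-32.9190° <0 so +360° → 327.0810° ≈ 327.1°
Leg 5: φ1=1.0503898, φ2=-0.5923944, Δφ=-1.6427842, Δλ=-0.1129298 rad; a=sin²(Δφ/2)+cosφ1·cosφ2·sin²(Δλ/2)=0.5372766388; c=2·atan2(√a, √(1-a))=1.645418841; dist=6371·c=10482.963 ≈ 10483.0 km; running total=32415.6 km
Leg 5 bearing: y=sinΔλ·cosφ2=-0.09348823, x=cosφ1·sinφ2-sinφ1·cosφ2·cosΔλ=-0.99282514; θ=atan2(y, x)=-174.6207° <0 so +360° → 185.3793° ≈ 185.4°
Leg 6: φ1=-0.5923944, φ2=-0.2099352, Δφ=0.3824592, Δλ=-1.6675399 rad; a=sin²(Δφ/2)+cosφ1·cosφ2·sin²(Δλ/2)=0.4810082851; c=2·atan2(√a, √(1-a))=1.532803758; dist=6371·c=9765.493 ≈ 9765.5 km; running total=42181.1 km
Leg 6 bearing: y=sinΔλ·cosφ2=-0.97347108, x=cosφ1·sinφ2-sinφ1·cosφ2·cosΔλ=-0.22563538; θ=atan2(y, x)=-103.0498° <0 so +360° → 256.9502° ≈ 257.0°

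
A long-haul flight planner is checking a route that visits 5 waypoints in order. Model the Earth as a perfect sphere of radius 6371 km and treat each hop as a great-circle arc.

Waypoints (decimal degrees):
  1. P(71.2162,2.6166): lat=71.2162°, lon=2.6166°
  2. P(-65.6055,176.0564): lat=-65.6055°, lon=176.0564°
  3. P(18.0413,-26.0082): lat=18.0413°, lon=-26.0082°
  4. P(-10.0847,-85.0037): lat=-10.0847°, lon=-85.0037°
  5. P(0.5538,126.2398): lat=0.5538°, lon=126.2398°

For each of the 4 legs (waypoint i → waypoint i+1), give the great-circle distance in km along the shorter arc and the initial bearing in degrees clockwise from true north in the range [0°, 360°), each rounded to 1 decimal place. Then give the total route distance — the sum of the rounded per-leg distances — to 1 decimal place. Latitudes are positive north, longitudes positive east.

Leg 1: φ1=1.2429572, φ2=-1.1450320, Δφ=-2.3879892, Δλ=3.0270956 rad; a=sin²(Δφ/2)+cosφ1·cosφ2·sin²(Δλ/2)=0.9971691924; c=2·atan2(√a, √(1-a))=3.035131716; dist=6371·c=19336.824 ≈ 19336.8 km; running total=19336.8 km
Leg 1 bearing: y=sinΔλ·cosφ2=0.04718599, x=cosφ1·sinφ2-sinφ1·cosφ2·cosΔλ=0.09520850; θ=atan2(y, x)=26.3633° ≈ 26.4°
Leg 2: φ1=-1.1450320, φ2=0.3148801, Δφ=1.4599121, Δλ=-3.5266926 rad; a=sin²(Δφ/2)+cosφ1·cosφ2·sin²(Δλ/2)=0.8230009535; c=2·atan2(√a, √(1-a))=2.273131420; dist=6371·c=14482.120 ≈ 14482.1 km; running total=33818.9 km
Leg 2 bearing: y=sinΔλ·cosφ2=0.35718227, x=cosφ1·sinφ2-sinφ1·cosφ2·cosΔλ=-0.67461275; θ=atan2(y, x)=152.1005° ≈ 152.1°
Leg 3: φ1=0.3148801, φ2=-0.1760112, Δφ=-0.4908913, Δλ=-1.0296657 rad; a=sin²(Δφ/2)+cosφ1·cosφ2·sin²(Δλ/2)=0.2860088559; c=2·atan2(√a, √(1-a))=1.128537241; dist=6371·c=7189.911 ≈ 7189.9 km; running total=41008.8 km
Leg 3 bearing: y=sinΔλ·cosφ2=-0.84388421, x=cosφ1·sinφ2-sinφ1·cosφ2·cosΔλ=-0.32355926; θ=atan2(y, x)=-110.9777° <0 so +360° → 249.0223° ≈ 249.0°
Leg 4: φ1=-0.1760112, φ2=0.0096656, Δφ=0.1856769, Δλ=3.6868946 rad; a=sin²(Δφ/2)+cosφ1·cosφ2·sin²(Δλ/2)=0.9217072705; c=2·atan2(√a, √(1-a))=2.574403632; dist=6371·c=16401.526 ≈ 16401.5 km; running total=57410.3 km
Leg 4 bearing: y=sinΔλ·cosφ2=-0.51865204, x=cosφ1·sinφ2-sinφ1·cosφ2·cosΔλ=-0.14018550; θ=atan2(y, x)=-105.1250° <0 so +360° → 254.8750° ≈ 254.9°

Leg 1: dist=19336.8 km, bearing=26.4°
Leg 2: dist=14482.1 km, bearing=152.1°
Leg 3: dist=7189.9 km, bearing=249.0°
Leg 4: dist=16401.5 km, bearing=254.9°
Total: 57410.3 km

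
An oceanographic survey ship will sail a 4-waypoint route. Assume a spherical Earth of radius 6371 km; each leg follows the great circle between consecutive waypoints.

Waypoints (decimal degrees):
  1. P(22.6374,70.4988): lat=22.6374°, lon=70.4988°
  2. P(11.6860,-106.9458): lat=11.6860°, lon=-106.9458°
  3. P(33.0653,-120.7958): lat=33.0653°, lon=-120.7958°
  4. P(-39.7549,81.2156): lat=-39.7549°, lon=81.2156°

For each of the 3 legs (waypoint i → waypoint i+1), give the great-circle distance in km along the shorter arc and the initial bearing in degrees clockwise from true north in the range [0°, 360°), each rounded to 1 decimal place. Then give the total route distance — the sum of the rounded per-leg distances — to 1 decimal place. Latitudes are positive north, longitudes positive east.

Leg 1: φ1=0.3950972, φ2=0.2039592, Δφ=-0.1911380, Δλ=-3.0969925 rad; a=sin²(Δφ/2)+cosφ1·cosφ2·sin²(Δλ/2)=0.9124846456; c=2·atan2(√a, √(1-a))=2.540944190; dist=6371·c=16188.355 ≈ 16188.4 km; running total=16188.4 km
Leg 1 bearing: y=sinΔλ·cosφ2=-0.04366121, x=cosφ1·sinφ2-sinφ1·cosφ2·cosΔλ=0.56348857; θ=atan2(y, x)=-4.4306° <0 so +360° → 355.5694° ≈ 355.6°
Leg 2: φ1=0.2039592, φ2=0.5770984, Δφ=0.3731392, Δλ=-0.2417281 rad; a=sin²(Δφ/2)+cosφ1·cosφ2·sin²(Δλ/2)=0.0463365162; c=2·atan2(√a, √(1-a))=0.433914455; dist=6371·c=2764.469 ≈ 2764.5 km; running total=18952.9 km
Leg 2 bearing: y=sinΔλ·cosφ2=-0.20061295, x=cosφ1·sinφ2-sinφ1·cosφ2·cosΔλ=0.36947560; θ=atan2(y, x)=-28.5005° <0 so +360° → 331.4995° ≈ 331.5°
Leg 3: φ1=0.5770984, φ2=-0.6938539, Δφ=-1.2709523, Δλ=3.5257641 rad; a=sin²(Δφ/2)+cosφ1·cosφ2·sin²(Δλ/2)=0.9731148401; c=2·atan2(√a, √(1-a))=2.812171265; dist=6371·c=17916.343 ≈ 17916.3 km; running total=36869.2 km
Leg 3 bearing: y=sinΔλ·cosφ2=-0.28813455, x=cosφ1·sinφ2-sinφ1·cosφ2·cosΔλ=-0.14706418; θ=atan2(y, x)=-117.0398° <0 so +360° → 242.9602° ≈ 243.0°

Leg 1: dist=16188.4 km, bearing=355.6°
Leg 2: dist=2764.5 km, bearing=331.5°
Leg 3: dist=17916.3 km, bearing=243.0°
Total: 36869.2 km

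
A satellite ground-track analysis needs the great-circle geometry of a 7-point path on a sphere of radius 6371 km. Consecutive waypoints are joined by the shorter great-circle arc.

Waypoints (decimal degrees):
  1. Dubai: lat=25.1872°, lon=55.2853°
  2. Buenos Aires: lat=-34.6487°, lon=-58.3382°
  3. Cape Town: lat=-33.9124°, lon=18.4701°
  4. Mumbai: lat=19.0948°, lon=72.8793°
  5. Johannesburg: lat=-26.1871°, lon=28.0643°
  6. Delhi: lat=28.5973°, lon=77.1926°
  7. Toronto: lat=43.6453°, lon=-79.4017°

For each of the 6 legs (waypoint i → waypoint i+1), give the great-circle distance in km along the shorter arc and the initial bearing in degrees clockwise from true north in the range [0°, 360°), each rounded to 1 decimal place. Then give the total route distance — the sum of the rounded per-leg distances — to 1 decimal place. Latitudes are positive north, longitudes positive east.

Leg 1: dist=13643.9 km, bearing=243.6°
Leg 2: dist=6868.6 km, bearing=113.5°
Leg 3: dist=8239.9 km, bearing=53.0°
Leg 4: dist=6982.4 km, bearing=225.3°
Leg 5: dist=8037.4 km, bearing=44.2°
Leg 6: dist=11635.2 km, bearing=342.7°
Total: 55407.4 km

Leg 1: φ1=0.4395996, φ2=-0.6047339, Δφ=-1.0443335, Δλ=-1.9831042 rad; a=sin²(Δφ/2)+cosφ1·cosφ2·sin²(Δλ/2)=0.7701367532; c=2·atan2(√a, √(1-a))=2.141558429; dist=6371·c=13643.869 ≈ 13643.9 km; running total=13643.9 km
Leg 1 bearing: y=sinΔλ·cosφ2=-0.75371379, x=cosφ1·sinφ2-sinφ1·cosφ2·cosΔλ=-0.37419256; θ=atan2(y, x)=-116.4028° <0 so +360° → 243.5972° ≈ 243.6°
Leg 2: φ1=-0.6047339, φ2=-0.5918830, Δφ=0.0128509, Δλ=1.3405577 rad; a=sin²(Δφ/2)+cosφ1·cosφ2·sin²(Δλ/2)=0.2634969247; c=2·atan2(√a, √(1-a))=1.078096688; dist=6371·c=6868.554 ≈ 6868.6 km; running total=20512.5 km
Leg 2 bearing: y=sinΔλ·cosφ2=0.80799236, x=cosφ1·sinφ2-sinφ1·cosφ2·cosΔλ=-0.35130262; θ=atan2(y, x)=113.4987° ≈ 113.5°
Leg 3: φ1=-0.5918830, φ2=0.3332671, Δφ=0.9251502, Δλ=0.9496197 rad; a=sin²(Δφ/2)+cosφ1·cosφ2·sin²(Δλ/2)=0.3630496709; c=2·atan2(√a, √(1-a))=1.293349865; dist=6371·c=8239.932 ≈ 8239.9 km; running total=28752.4 km
Leg 3 bearing: y=sinΔλ·cosφ2=0.76845114, x=cosφ1·sinφ2-sinφ1·cosφ2·cosΔλ=0.57832627; θ=atan2(y, x)=53.0354° ≈ 53.0°
Leg 4: φ1=0.3332671, φ2=-0.4570511, Δφ=-0.7903182, Δλ=-0.7821693 rad; a=sin²(Δφ/2)+cosφ1·cosφ2·sin²(Δλ/2)=0.2714082853; c=2·atan2(√a, √(1-a))=1.095970635; dist=6371·c=6982.429 ≈ 6982.4 km; running total=35734.8 km
Leg 4 bearing: y=sinΔλ·cosφ2=-0.63247565, x=cosφ1·sinφ2-sinφ1·cosφ2·cosΔλ=-0.62526624; θ=atan2(y, x)=-134.6716° <0 so +360° → 225.3284° ≈ 225.3°
Leg 5: φ1=-0.4570511, φ2=0.4991170, Δφ=0.9561682, Δλ=0.8574506 rad; a=sin²(Δφ/2)+cosφ1·cosφ2·sin²(Δλ/2)=0.3478319940; c=2·atan2(√a, √(1-a))=1.261555028; dist=6371·c=8037.367 ≈ 8037.4 km; running total=43772.2 km
Leg 5 bearing: y=sinΔλ·cosφ2=0.66392739, x=cosφ1·sinφ2-sinφ1·cosφ2·cosΔλ=0.68306662; θ=atan2(y, x)=44.1859° ≈ 44.2°
Leg 6: φ1=0.4991170, φ2=0.7617542, Δφ=0.2626371, Δλ=-2.7330861 rad; a=sin²(Δφ/2)+cosφ1·cosφ2·sin²(Δλ/2)=0.6263538823; c=2·atan2(√a, √(1-a))=1.826274163; dist=6371·c=11635.193 ≈ 11635.2 km; running total=55407.4 km
Leg 6 bearing: y=sinΔλ·cosφ2=-0.28745276, x=cosφ1·sinφ2-sinφ1·cosφ2·cosΔλ=0.92385588; θ=atan2(y, x)=-17.2832° <0 so +360° → 342.7168° ≈ 342.7°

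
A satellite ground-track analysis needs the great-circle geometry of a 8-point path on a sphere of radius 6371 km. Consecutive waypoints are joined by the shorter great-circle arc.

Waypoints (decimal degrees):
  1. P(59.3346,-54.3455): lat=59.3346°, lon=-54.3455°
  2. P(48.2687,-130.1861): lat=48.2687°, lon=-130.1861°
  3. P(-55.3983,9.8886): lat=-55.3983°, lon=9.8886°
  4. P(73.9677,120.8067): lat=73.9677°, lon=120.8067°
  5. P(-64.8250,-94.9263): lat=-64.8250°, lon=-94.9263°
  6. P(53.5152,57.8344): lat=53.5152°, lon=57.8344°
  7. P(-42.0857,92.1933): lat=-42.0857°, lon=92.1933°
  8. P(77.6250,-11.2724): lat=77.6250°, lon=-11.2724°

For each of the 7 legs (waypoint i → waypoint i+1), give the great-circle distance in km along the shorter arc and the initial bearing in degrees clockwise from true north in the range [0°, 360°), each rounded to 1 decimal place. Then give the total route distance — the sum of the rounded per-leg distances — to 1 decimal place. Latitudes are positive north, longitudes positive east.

Leg 1: φ1=1.0355841, φ2=0.8424477, Δφ=-0.1931364, Δλ=-1.3236682 rad; a=sin²(Δφ/2)+cosφ1·cosφ2·sin²(Δλ/2)=0.1375188102; c=2·atan2(√a, √(1-a))=0.759816552; dist=6371·c=4840.791 ≈ 4840.8 km; running total=4840.8 km
Leg 1 bearing: y=sinΔλ·cosφ2=-0.64541534, x=cosφ1·sinφ2-sinφ1·cosφ2·cosΔλ=0.24055891; θ=atan2(y, x)=-69.5586° <0 so +360° → 290.4414° ≈ 290.4°
Leg 2: φ1=0.8424477, φ2=-0.9668827, Δφ=-1.8093305, Δλ=2.4447647 rad; a=sin²(Δφ/2)+cosφ1·cosφ2·sin²(Δλ/2)=0.9520752587; c=2·atan2(√a, √(1-a))=2.700183421; dist=6371·c=17202.869 ≈ 17202.9 km; running total=22043.7 km
Leg 2 bearing: y=sinΔλ·cosφ2=0.36445116, x=cosφ1·sinφ2-sinφ1·cosφ2·cosΔλ=-0.22290624; θ=atan2(y, x)=121.4509° ≈ 121.5°
Leg 3: φ1=-0.9668827, φ2=1.2909799, Δφ=2.2578626, Δλ=1.9358860 rad; a=sin²(Δφ/2)+cosφ1·cosφ2·sin²(Δλ/2)=0.9235499733; c=2·atan2(√a, √(1-a))=2.581300612; dist=6371·c=16445.466 ≈ 16445.5 km; running total=38489.2 km
Leg 3 bearing: y=sinΔλ·cosφ2=0.25797672, x=cosφ1·sinφ2-sinφ1·cosφ2·cosΔλ=0.46461779; θ=atan2(y, x)=29.0410° ≈ 29.0°
Leg 4: φ1=1.2909799, φ2=-1.1314097, Δφ=-2.4223896, Δλ=-3.7652512 rad; a=sin²(Δφ/2)+cosφ1·cosφ2·sin²(Δλ/2)=0.9825896479; c=2·atan2(√a, √(1-a))=2.876924249; dist=6371·c=18328.884 ≈ 18328.9 km; running total=56818.1 km
Leg 4 bearing: y=sinΔλ·cosφ2=0.24842828, x=cosφ1·sinφ2-sinφ1·cosφ2·cosΔλ=0.08192874; θ=atan2(y, x)=71.7480° ≈ 71.7°
Leg 5: φ1=-1.1314097, φ2=0.9340164, Δφ=2.0654261, Δλ=2.6661772 rad; a=sin²(Δφ/2)+cosφ1·cosφ2·sin²(Δλ/2)=0.9762655057; c=2·atan2(√a, √(1-a))=2.832240534; dist=6371·c=18044.204 ≈ 18044.2 km; running total=74862.3 km
Leg 5 bearing: y=sinΔλ·cosφ2=0.27215746, x=cosφ1·sinφ2-sinφ1·cosφ2·cosΔλ=-0.13643676; θ=atan2(y, x)=116.6253° ≈ 116.6°
Leg 6: φ1=0.9340164, φ2=-0.7345340, Δφ=-1.6685505, Δλ=0.5996759 rad; a=sin²(Δφ/2)+cosφ1·cosφ2·sin²(Δλ/2)=0.5872973213; c=2·atan2(√a, √(1-a))=1.746290399; dist=6371·c=11125.616 ≈ 11125.6 km; running total=85987.9 km
Leg 6 bearing: y=sinΔλ·cosφ2=0.41884702, x=cosφ1·sinφ2-sinφ1·cosφ2·cosΔλ=-0.89111384; θ=atan2(y, x)=154.8252° ≈ 154.8°
Leg 7: φ1=-0.7345340, φ2=1.3548118, Δφ=2.0893459, Δλ=-1.8058171 rad; a=sin²(Δφ/2)+cosφ1·cosφ2·sin²(Δλ/2)=0.8458526951; c=2·atan2(√a, √(1-a))=2.334644165; dist=6371·c=14874.018 ≈ 14874.0 km; running total=100861.9 km
Leg 7 bearing: y=sinΔλ·cosφ2=-0.20841769, x=cosφ1·sinφ2-sinφ1·cosφ2·cosΔλ=0.69145189; θ=atan2(y, x)=-16.7739° <0 so +360° → 343.2261° ≈ 343.2°

Leg 1: dist=4840.8 km, bearing=290.4°
Leg 2: dist=17202.9 km, bearing=121.5°
Leg 3: dist=16445.5 km, bearing=29.0°
Leg 4: dist=18328.9 km, bearing=71.7°
Leg 5: dist=18044.2 km, bearing=116.6°
Leg 6: dist=11125.6 km, bearing=154.8°
Leg 7: dist=14874.0 km, bearing=343.2°
Total: 100861.9 km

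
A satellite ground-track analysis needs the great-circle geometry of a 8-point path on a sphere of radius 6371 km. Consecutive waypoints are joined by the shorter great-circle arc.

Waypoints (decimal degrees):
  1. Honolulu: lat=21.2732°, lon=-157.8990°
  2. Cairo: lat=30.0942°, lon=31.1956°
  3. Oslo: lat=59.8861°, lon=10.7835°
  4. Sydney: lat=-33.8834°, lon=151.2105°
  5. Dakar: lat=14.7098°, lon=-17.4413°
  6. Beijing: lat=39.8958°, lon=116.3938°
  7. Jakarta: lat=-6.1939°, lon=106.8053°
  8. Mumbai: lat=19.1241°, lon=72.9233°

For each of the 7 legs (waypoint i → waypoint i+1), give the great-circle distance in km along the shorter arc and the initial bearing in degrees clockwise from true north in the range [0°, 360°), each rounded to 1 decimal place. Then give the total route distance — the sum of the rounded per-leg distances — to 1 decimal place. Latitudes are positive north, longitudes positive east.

Leg 1: φ1=0.3712874, φ2=0.5252429, Δφ=0.1539555, Δλ=3.3003234 rad; a=sin²(Δφ/2)+cosφ1·cosφ2·sin²(Δλ/2)=0.8070942909; c=2·atan2(√a, √(1-a))=2.232153676; dist=6371·c=14221.051 ≈ 14221.1 km; running total=14221.1 km
Leg 1 bearing: y=sinΔλ·cosφ2=-0.13675819, x=cosφ1·sinφ2-sinφ1·cosφ2·cosΔλ=0.77721914; θ=atan2(y, x)=-9.9795° <0 so +360° → 350.0205° ≈ 350.0°
Leg 2: φ1=0.5252429, φ2=1.0452096, Δφ=0.5199667, Δλ=-0.3562584 rad; a=sin²(Δφ/2)+cosφ1·cosφ2·sin²(Δλ/2)=0.0797107538; c=2·atan2(√a, √(1-a))=0.572446047; dist=6371·c=3647.054 ≈ 3647.1 km; running total=17868.2 km
Leg 2 bearing: y=sinΔλ·cosφ2=-0.17498509, x=cosφ1·sinφ2-sinφ1·cosφ2·cosΔλ=0.51264804; θ=atan2(y, x)=-18.8466° <0 so +360° → 341.1534° ≈ 341.2°
Leg 3: φ1=1.0452096, φ2=-0.5913769, Δφ=-1.6365865, Δλ=2.4509135 rad; a=sin²(Δφ/2)+cosφ1·cosφ2·sin²(Δλ/2)=0.9016568565; c=2·atan2(√a, √(1-a))=2.503634914; dist=6371·c=15950.658 ≈ 15950.7 km; running total=33818.9 km
Leg 3 bearing: y=sinΔλ·cosφ2=0.52887123, x=cosφ1·sinφ2-sinφ1·cosφ2·cosΔλ=0.27382896; θ=atan2(y, x)=62.6266° ≈ 62.6°
Leg 4: φ1=-0.5913769, φ2=0.2567344, Δφ=0.8481113, Δλ=-2.9435292 rad; a=sin²(Δφ/2)+cosφ1·cosφ2·sin²(Δλ/2)=0.9644147120; c=2·atan2(√a, √(1-a))=2.762037170; dist=6371·c=17596.939 ≈ 17596.9 km; running total=51415.8 km
Leg 4 bearing: y=sinΔλ·cosφ2=-0.19032171, x=cosφ1·sinφ2-sinφ1·cosφ2·cosΔλ=-0.31788920; θ=atan2(y, x)=-149.0909° <0 so +360° → 210.9091° ≈ 210.9°
Leg 5: φ1=0.2567344, φ2=0.6963131, Δφ=0.4395786, Δλ=2.3358631 rad; a=sin²(Δφ/2)+cosφ1·cosφ2·sin²(Δλ/2)=0.6755396721; c=2·atan2(√a, √(1-a))=1.929519901; dist=6371·c=12292.971 ≈ 12293.0 km; running total=63708.8 km
Leg 5 bearing: y=sinΔλ·cosφ2=0.55341782, x=cosφ1·sinφ2-sinφ1·cosφ2·cosΔλ=0.75529598; θ=atan2(y, x)=36.2308° ≈ 36.2°
Leg 6: φ1=0.6963131, φ2=-0.1081039, Δφ=-0.8044170, Δλ=-0.1673509 rad; a=sin²(Δφ/2)+cosφ1·cosφ2·sin²(Δλ/2)=0.1585622134; c=2·atan2(√a, √(1-a))=0.819104639; dist=6371·c=5218.516 ≈ 5218.5 km; running total=68927.3 km
Leg 6 bearing: y=sinΔλ·cosφ2=-0.16559848, x=cosφ1·sinφ2-sinφ1·cosφ2·cosΔλ=-0.71151816; θ=atan2(y, x)=-166.8982° <0 so +360° → 193.1018° ≈ 193.1°
Leg 7: φ1=-0.1081039, φ2=0.3337785, Δφ=0.4418825, Δλ=-0.5913525 rad; a=sin²(Δφ/2)+cosφ1·cosφ2·sin²(Δλ/2)=0.1277779786; c=2·atan2(√a, √(1-a))=0.731094537; dist=6371·c=4657.803 ≈ 4657.8 km; running total=73585.1 km
Leg 7 bearing: y=sinΔλ·cosφ2=-0.52671743, x=cosφ1·sinφ2-sinφ1·cosφ2·cosΔλ=0.41033135; θ=atan2(y, x)=-52.0802° <0 so +360° → 307.9198° ≈ 307.9°

Leg 1: dist=14221.1 km, bearing=350.0°
Leg 2: dist=3647.1 km, bearing=341.2°
Leg 3: dist=15950.7 km, bearing=62.6°
Leg 4: dist=17596.9 km, bearing=210.9°
Leg 5: dist=12293.0 km, bearing=36.2°
Leg 6: dist=5218.5 km, bearing=193.1°
Leg 7: dist=4657.8 km, bearing=307.9°
Total: 73585.1 km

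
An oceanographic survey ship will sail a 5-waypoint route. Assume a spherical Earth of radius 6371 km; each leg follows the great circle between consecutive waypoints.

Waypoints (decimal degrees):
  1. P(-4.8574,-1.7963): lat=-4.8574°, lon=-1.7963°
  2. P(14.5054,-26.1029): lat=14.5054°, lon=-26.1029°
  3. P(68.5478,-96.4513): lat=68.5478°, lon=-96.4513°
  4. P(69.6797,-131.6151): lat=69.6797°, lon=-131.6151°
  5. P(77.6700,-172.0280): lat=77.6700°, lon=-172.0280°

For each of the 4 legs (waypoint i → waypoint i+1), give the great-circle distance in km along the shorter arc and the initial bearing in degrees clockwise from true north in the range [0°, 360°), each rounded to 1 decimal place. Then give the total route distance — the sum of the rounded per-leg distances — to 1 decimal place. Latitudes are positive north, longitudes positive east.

Leg 1: dist=3437.6 km, bearing=309.1°
Leg 2: dist=7714.5 km, bearing=338.4°
Leg 3: dist=1380.1 km, bearing=291.5°
Leg 4: dist=1494.9 km, bearing=323.5°
Total: 14027.1 km

Leg 1: φ1=-0.0847776, φ2=0.2531670, Δφ=0.3379446, Δλ=-0.4242302 rad; a=sin²(Δφ/2)+cosφ1·cosφ2·sin²(Δλ/2)=0.0710360910; c=2·atan2(√a, √(1-a))=0.539573625; dist=6371·c=3437.624 ≈ 3437.6 km; running total=3437.6 km
Leg 1 bearing: y=sinΔλ·cosφ2=-0.39849858, x=cosφ1·sinφ2-sinφ1·cosφ2·cosΔλ=0.32428189; θ=atan2(y, x)=-50.8627° <0 so +360° → 309.1373° ≈ 309.1°
Leg 2: φ1=0.2531670, φ2=1.1963848, Δφ=0.9432178, Δλ=-1.2278112 rad; a=sin²(Δφ/2)+cosφ1·cosφ2·sin²(Δλ/2)=0.3239039772; c=2·atan2(√a, √(1-a))=1.210884142; dist=6371·c=7714.543 ≈ 7714.5 km; running total=11152.1 km
Leg 2 bearing: y=sinΔλ·cosφ2=-0.34442322, x=cosφ1·sinφ2-sinφ1·cosφ2·cosΔλ=0.87024905; θ=atan2(y, x)=-21.5924° <0 so +360° → 338.4076° ≈ 338.4°
Leg 3: φ1=1.1963848, φ2=1.2161402, Δφ=0.0197554, Δλ=-0.6137241 rad; a=sin²(Δφ/2)+cosφ1·cosφ2·sin²(Δλ/2)=0.0116861611; c=2·atan2(√a, √(1-a))=0.216628429; dist=6371·c=1380.140 ≈ 1380.1 km; running total=12532.2 km
Leg 3 bearing: y=sinΔλ·cosφ2=-0.19999713, x=cosφ1·sinφ2-sinφ1·cosφ2·cosΔλ=0.07873708; θ=atan2(y, x)=-68.5109° <0 so +360° → 291.4891° ≈ 291.5°
Leg 4: φ1=1.2161402, φ2=1.3555972, Δφ=0.1394570, Δλ=-0.7053382 rad; a=sin²(Δφ/2)+cosφ1·cosφ2·sin²(Δλ/2)=0.0137013175; c=2·atan2(√a, √(1-a))=0.234643169; dist=6371·c=1494.912 ≈ 1494.9 km; running total=14027.1 km
Leg 4 bearing: y=sinΔλ·cosφ2=-0.13843739, x=cosφ1·sinφ2-sinφ1·cosφ2·cosΔλ=0.18678719; θ=atan2(y, x)=-36.5440° <0 so +360° → 323.4560° ≈ 323.5°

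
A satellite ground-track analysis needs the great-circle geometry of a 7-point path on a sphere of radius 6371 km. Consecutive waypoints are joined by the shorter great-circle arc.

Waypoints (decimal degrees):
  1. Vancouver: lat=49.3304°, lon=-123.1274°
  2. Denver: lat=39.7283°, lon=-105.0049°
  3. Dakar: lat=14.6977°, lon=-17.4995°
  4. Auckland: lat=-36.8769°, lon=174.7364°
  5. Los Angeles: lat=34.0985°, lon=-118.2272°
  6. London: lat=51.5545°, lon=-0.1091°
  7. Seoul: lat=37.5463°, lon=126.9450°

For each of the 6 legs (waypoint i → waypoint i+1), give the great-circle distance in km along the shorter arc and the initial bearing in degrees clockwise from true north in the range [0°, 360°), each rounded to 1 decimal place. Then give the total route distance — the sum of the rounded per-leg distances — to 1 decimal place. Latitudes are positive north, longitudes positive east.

Leg 1: dist=1782.2 km, bearing=120.0°
Leg 2: dist=8760.2 km, bearing=80.1°
Leg 3: dist=17267.4 km, bearing=203.9°
Leg 4: dist=10504.9 km, bearing=49.9°
Leg 5: dist=8748.0 km, bearing=34.0°
Leg 6: dist=8853.0 km, bearing=40.0°
Total: 55915.7 km

Leg 1: φ1=0.8609779, φ2=0.6933896, Δφ=-0.1675883, Δλ=0.3162973 rad; a=sin²(Δφ/2)+cosφ1·cosφ2·sin²(Δλ/2)=0.0194366106; c=2·atan2(√a, √(1-a))=0.279741737; dist=6371·c=1782.235 ≈ 1782.2 km; running total=1782.2 km
Leg 1 bearing: y=sinΔλ·cosφ2=0.23922331, x=cosφ1·sinφ2-sinφ1·cosφ2·cosΔλ=-0.13786777; θ=atan2(y, x)=119.9555° ≈ 120.0°
Leg 2: φ1=0.6933896, φ2=0.2565233, Δφ=-0.4368664, Δλ=1.5272573 rad; a=sin²(Δφ/2)+cosφ1·cosφ2·sin²(Δλ/2)=0.4027283973; c=2·atan2(√a, √(1-a))=1.375004590; dist=6371·c=8760.154 ≈ 8760.2 km; running total=10542.4 km
Leg 2 bearing: y=sinΔλ·cosφ2=0.96636128, x=cosφ1·sinφ2-sinφ1·cosφ2·cosΔλ=0.16822254; θ=atan2(y, x)=80.1250° ≈ 80.1°
Leg 3: φ1=0.2565233, φ2=-0.6436233, Δφ=-0.9001466, Δλ=3.3551494 rad; a=sin²(Δφ/2)+cosφ1·cosφ2·sin²(Δλ/2)=0.9542153029; c=2·atan2(√a, √(1-a))=2.710310728; dist=6371·c=17267.390 ≈ 17267.4 km; running total=27809.8 km
Leg 3 bearing: y=sinΔλ·cosφ2=-0.16953420, x=cosφ1·sinφ2-sinφ1·cosφ2·cosΔλ=-0.38211515; θ=atan2(y, x)=-156.0744° <0 so +360° → 203.9256° ≈ 203.9°
Leg 4: φ1=-0.6436233, φ2=0.5951311, Δφ=1.2387544, Δλ=-5.1131794 rad; a=sin²(Δφ/2)+cosφ1·cosφ2·sin²(Δλ/2)=0.5389963005; c=2·atan2(√a, √(1-a))=1.648868214; dist=6371·c=10504.939 ≈ 10504.9 km; running total=38314.7 km
Leg 4 bearing: y=sinΔλ·cosφ2=0.76245247, x=cosφ1·sinφ2-sinφ1·cosφ2·cosΔλ=0.64232654; θ=atan2(y, x)=49.8876° ≈ 49.9°
Leg 5: φ1=0.5951311, φ2=0.8997958, Δφ=0.3046647, Δλ=2.0615498 rad; a=sin²(Δφ/2)+cosφ1·cosφ2·sin²(Δλ/2)=0.4017894577; c=2·atan2(√a, √(1-a))=1.373089769; dist=6371·c=8747.955 ≈ 8748.0 km; running total=47062.7 km
Leg 5 bearing: y=sinΔλ·cosφ2=0.54838742, x=cosφ1·sinφ2-sinφ1·cosφ2·cosΔλ=0.81282839; θ=atan2(y, x)=34.0062° ≈ 34.0°
Leg 6: φ1=0.8997958, φ2=0.6553066, Δφ=-0.2444892, Δλ=2.2175124 rad; a=sin²(Δφ/2)+cosφ1·cosφ2·sin²(Δλ/2)=0.4098844242; c=2·atan2(√a, √(1-a))=1.389574881; dist=6371·c=8852.982 ≈ 8853.0 km; running total=55915.7 km
Leg 6 bearing: y=sinΔλ·cosφ2=0.63275624, x=cosφ1·sinφ2-sinφ1·cosφ2·cosΔλ=0.75308450; θ=atan2(y, x)=40.0376° ≈ 40.0°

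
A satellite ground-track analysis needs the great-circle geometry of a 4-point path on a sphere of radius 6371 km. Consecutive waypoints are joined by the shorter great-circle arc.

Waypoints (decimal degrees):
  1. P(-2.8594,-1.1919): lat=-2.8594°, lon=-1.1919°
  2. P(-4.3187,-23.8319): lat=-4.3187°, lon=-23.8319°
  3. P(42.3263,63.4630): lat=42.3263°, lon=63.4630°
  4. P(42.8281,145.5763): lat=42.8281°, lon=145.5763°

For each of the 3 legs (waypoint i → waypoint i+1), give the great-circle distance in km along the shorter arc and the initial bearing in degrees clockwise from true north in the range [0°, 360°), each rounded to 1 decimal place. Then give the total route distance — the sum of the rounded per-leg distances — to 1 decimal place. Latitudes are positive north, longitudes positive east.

Leg 1: dist=2517.6 km, bearing=265.6°
Leg 2: dist=10108.9 km, bearing=47.6°
Leg 3: dist=6432.6 km, bearing=59.1°
Total: 19059.1 km

Leg 1: φ1=-0.0499059, φ2=-0.0753755, Δφ=-0.0254696, Δλ=-0.3951425 rad; a=sin²(Δφ/2)+cosφ1·cosφ2·sin²(Δλ/2)=0.0385340810; c=2·atan2(√a, √(1-a))=0.395168170; dist=6371·c=2517.616 ≈ 2517.6 km; running total=2517.6 km
Leg 1 bearing: y=sinΔλ·cosφ2=-0.38384676, x=cosφ1·sinφ2-sinφ1·cosφ2·cosΔλ=-0.02929999; θ=atan2(y, x)=-94.3651° <0 so +360° → 265.6349° ≈ 265.6°
Leg 2: φ1=-0.0753755, φ2=0.7387333, Δφ=0.8141088, Δλ=1.5235834 rad; a=sin²(Δφ/2)+cosφ1·cosφ2·sin²(Δλ/2)=0.5079563579; c=2·atan2(√a, √(1-a))=1.586709714; dist=6371·c=10108.928 ≈ 10108.9 km; running total=12626.5 km
Leg 2 bearing: y=sinΔλ·cosφ2=0.73849825, x=cosφ1·sinφ2-sinφ1·cosφ2·cosΔλ=0.67406760; θ=atan2(y, x)=47.6116° ≈ 47.6°
Leg 3: φ1=0.7387333, φ2=0.7474914, Δφ=0.0087581, Δλ=1.4331474 rad; a=sin²(Δφ/2)+cosφ1·cosφ2·sin²(Δλ/2)=0.2339273129; c=2·atan2(√a, √(1-a))=1.009663826; dist=6371·c=6432.568 ≈ 6432.6 km; running total=19059.1 km
Leg 3 bearing: y=sinΔλ·cosφ2=0.72645961, x=cosφ1·sinφ2-sinφ1·cosφ2·cosΔλ=0.43483071; θ=atan2(y, x)=59.0969° ≈ 59.1°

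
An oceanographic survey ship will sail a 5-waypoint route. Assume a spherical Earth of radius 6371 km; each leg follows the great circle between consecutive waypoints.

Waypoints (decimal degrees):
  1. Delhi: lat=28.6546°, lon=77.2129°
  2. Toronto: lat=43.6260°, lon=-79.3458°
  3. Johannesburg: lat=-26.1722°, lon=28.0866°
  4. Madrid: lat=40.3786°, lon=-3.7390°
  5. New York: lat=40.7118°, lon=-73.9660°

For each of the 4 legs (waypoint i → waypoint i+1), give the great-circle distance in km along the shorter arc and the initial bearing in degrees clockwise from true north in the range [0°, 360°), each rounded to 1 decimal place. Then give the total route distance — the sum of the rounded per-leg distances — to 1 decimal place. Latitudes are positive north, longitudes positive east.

Leg 1: dist=11630.1 km, bearing=342.7°
Leg 2: dist=13335.6 km, bearing=98.9°
Leg 3: dist=8098.7 km, bearing=335.1°
Leg 4: dist=5764.1 km, bearing=294.9°
Total: 38828.5 km

Leg 1: φ1=0.5001171, φ2=0.7614173, Δφ=0.2613002, Δλ=-2.7324648 rad; a=sin²(Δφ/2)+cosφ1·cosφ2·sin²(Δλ/2)=0.6259654609; c=2·atan2(√a, √(1-a))=1.825471344; dist=6371·c=11630.078 ≈ 11630.1 km; running total=11630.1 km
Leg 1 bearing: y=sinΔλ·cosφ2=-0.28795780, x=cosφ1·sinφ2-sinφ1·cosφ2·cosΔλ=0.92391077; θ=atan2(y, x)=-17.3108° <0 so +360° → 342.6892° ≈ 342.7°
Leg 2: φ1=0.7614173, φ2=-0.4567911, Δφ=-1.2182084, Δλ=1.8750491 rad; a=sin²(Δφ/2)+cosφ1·cosφ2·sin²(Δλ/2)=0.7494680572; c=2·atan2(√a, √(1-a))=2.093167068; dist=6371·c=13335.567 ≈ 13335.6 km; running total=24965.7 km
Leg 2 bearing: y=sinΔλ·cosφ2=0.85625253, x=cosφ1·sinφ2-sinφ1·cosφ2·cosΔλ=-0.13376977; θ=atan2(y, x)=98.8794° ≈ 98.9°
Leg 3: φ1=-0.4567911, φ2=0.7047395, Δφ=1.1615306, Δλ=-0.5554615 rad; a=sin²(Δφ/2)+cosφ1·cosφ2·sin²(Δλ/2)=0.3524250504; c=2·atan2(√a, √(1-a))=1.271183924; dist=6371·c=8098.713 ≈ 8098.7 km; running total=33064.4 km
Leg 3 bearing: y=sinΔλ·cosφ2=-0.40171379, x=cosφ1·sinφ2-sinφ1·cosφ2·cosΔλ=0.86689824; θ=atan2(y, x)=-24.8626° <0 so +360° → 335.1374° ≈ 335.1°
Leg 4: φ1=0.7047395, φ2=0.7105550, Δφ=0.0058154, Δλ=-1.2256924 rad; a=sin²(Δφ/2)+cosφ1·cosφ2·sin²(Δλ/2)=0.1910525934; c=2·atan2(√a, √(1-a))=0.904733916; dist=6371·c=5764.060 ≈ 5764.1 km; running total=38828.5 km
Leg 4 bearing: y=sinΔλ·cosφ2=-0.71330856, x=cosφ1·sinφ2-sinφ1·cosφ2·cosΔλ=0.33075202; θ=atan2(y, x)=-65.1235° <0 so +360° → 294.8765° ≈ 294.9°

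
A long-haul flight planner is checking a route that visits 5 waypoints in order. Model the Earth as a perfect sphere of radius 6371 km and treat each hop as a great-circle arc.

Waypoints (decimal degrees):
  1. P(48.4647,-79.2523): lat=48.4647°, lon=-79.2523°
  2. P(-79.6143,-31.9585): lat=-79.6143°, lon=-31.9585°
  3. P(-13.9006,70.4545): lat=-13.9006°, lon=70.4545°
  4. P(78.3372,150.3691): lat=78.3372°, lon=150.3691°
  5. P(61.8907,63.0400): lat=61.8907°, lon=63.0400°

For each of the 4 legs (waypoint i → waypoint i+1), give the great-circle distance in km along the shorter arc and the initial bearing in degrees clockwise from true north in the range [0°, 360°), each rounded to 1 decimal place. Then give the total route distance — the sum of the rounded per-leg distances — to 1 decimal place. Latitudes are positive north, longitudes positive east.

Leg 1: φ1=0.8458686, φ2=-1.3895317, Δφ=-2.2354003, Δλ=0.8254325 rad; a=sin²(Δφ/2)+cosφ1·cosφ2·sin²(Δλ/2)=0.8276047198; c=2·atan2(√a, √(1-a))=2.285256153; dist=6371·c=14559.367 ≈ 14559.4 km; running total=14559.4 km
Leg 1 bearing: y=sinΔλ·cosφ2=0.13247251, x=cosφ1·sinφ2-sinφ1·cosφ2·cosΔλ=-0.74374164; θ=atan2(y, x)=169.9006° ≈ 169.9°
Leg 2: φ1=-1.3895317, φ2=-0.2426112, Δφ=1.1469204, Δλ=1.7874440 rad; a=sin²(Δφ/2)+cosφ1·cosφ2·sin²(Δλ/2)=0.4006569708; c=2·atan2(√a, √(1-a))=1.370779259; dist=6371·c=8733.235 ≈ 8733.2 km; running total=23292.6 km
Leg 2 bearing: y=sinΔλ·cosφ2=0.94802210, x=cosφ1·sinφ2-sinφ1·cosφ2·cosΔλ=-0.24855170; θ=atan2(y, x)=104.6911° ≈ 104.7°
Leg 3: φ1=-0.2426112, φ2=1.3672421, Δφ=1.6098533, Δλ=1.3947729 rad; a=sin²(Δφ/2)+cosφ1·cosφ2·sin²(Δλ/2)=0.6004575544; c=2·atan2(√a, √(1-a))=1.773088316; dist=6371·c=11296.346 ≈ 11296.3 km; running total=34588.9 km
Leg 3 bearing: y=sinΔλ·cosφ2=0.19902780, x=cosφ1·sinφ2-sinφ1·cosφ2·cosΔλ=0.95917728; θ=atan2(y, x)=11.7224° ≈ 11.7°
Leg 4: φ1=1.3672421, φ2=1.0801965, Δφ=-0.2870456, Δλ=-1.5241803 rad; a=sin²(Δφ/2)+cosφ1·cosφ2·sin²(Δλ/2)=0.0658609286; c=2·atan2(√a, √(1-a))=0.519075564; dist=6371·c=3307.030 ≈ 3307.0 km; running total=37895.9 km
Leg 4 bearing: y=sinΔλ·cosφ2=-0.47064323, x=cosφ1·sinφ2-sinφ1·cosφ2·cosΔλ=0.15680567; θ=atan2(y, x)=-71.5733° <0 so +360° → 288.4267° ≈ 288.4°

Leg 1: dist=14559.4 km, bearing=169.9°
Leg 2: dist=8733.2 km, bearing=104.7°
Leg 3: dist=11296.3 km, bearing=11.7°
Leg 4: dist=3307.0 km, bearing=288.4°
Total: 37895.9 km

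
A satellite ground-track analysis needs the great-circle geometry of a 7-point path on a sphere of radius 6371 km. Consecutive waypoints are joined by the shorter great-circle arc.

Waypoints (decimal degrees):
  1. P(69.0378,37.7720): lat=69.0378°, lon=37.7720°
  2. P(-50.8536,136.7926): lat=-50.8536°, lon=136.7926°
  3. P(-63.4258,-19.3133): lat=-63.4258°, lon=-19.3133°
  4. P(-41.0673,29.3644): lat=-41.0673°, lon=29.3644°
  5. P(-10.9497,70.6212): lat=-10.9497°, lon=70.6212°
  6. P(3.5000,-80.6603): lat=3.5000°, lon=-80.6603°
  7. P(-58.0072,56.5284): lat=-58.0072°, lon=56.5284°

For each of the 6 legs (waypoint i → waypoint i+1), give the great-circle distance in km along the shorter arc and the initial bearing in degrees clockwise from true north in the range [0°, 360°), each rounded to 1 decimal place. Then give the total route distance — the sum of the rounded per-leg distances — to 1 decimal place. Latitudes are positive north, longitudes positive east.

Leg 1: dist=15504.0 km, bearing=106.5°
Leg 2: dist=7137.6 km, bearing=191.6°
Leg 3: dist=3989.7 km, bearing=75.0°
Leg 4: dist=5232.7 km, bearing=62.2°
Leg 5: dist=16743.4 km, bearing=257.5°
Leg 6: dist=12908.2 km, bearing=156.4°
Total: 61515.6 km

Leg 1: φ1=1.2049369, φ2=-0.8875628, Δφ=-2.0924997, Δλ=1.7282355 rad; a=sin²(Δφ/2)+cosφ1·cosφ2·sin²(Δλ/2)=0.8798094226; c=2·atan2(√a, √(1-a))=2.433523181; dist=6371·c=15503.976 ≈ 15504.0 km; running total=15504.0 km
Leg 1 bearing: y=sinΔλ·cosφ2=0.62349612, x=cosφ1·sinφ2-sinφ1·cosφ2·cosΔλ=-0.18501837; θ=atan2(y, x)=106.5279° ≈ 106.5°
Leg 2: φ1=-0.8875628, φ2=-1.1069890, Δφ=-0.2194263, Δλ=-2.7245619 rad; a=sin²(Δφ/2)+cosφ1·cosφ2·sin²(Δλ/2)=0.2823044566; c=2·atan2(√a, √(1-a))=1.120323671; dist=6371·c=7137.582 ≈ 7137.6 km; running total=22641.6 km
Leg 2 bearing: y=sinΔλ·cosφ2=-0.18120057, x=cosφ1·sinφ2-sinφ1·cosφ2·cosΔλ=-0.88181685; θ=atan2(y, x)=-168.3882° <0 so +360° → 191.6118° ≈ 191.6°
Leg 3: φ1=-1.1069890, φ2=-0.7167596, Δφ=0.3902294, Δλ=0.8495861 rad; a=sin²(Δφ/2)+cosφ1·cosφ2·sin²(Δλ/2)=0.0948769783; c=2·atan2(√a, √(1-a))=0.626224529; dist=6371·c=3989.676 ≈ 3989.7 km; running total=26631.3 km
Leg 3 bearing: y=sinΔλ·cosφ2=0.56621320, x=cosφ1·sinφ2-sinφ1·cosφ2·cosΔλ=0.15134054; θ=atan2(y, x)=75.0355° ≈ 75.0°
Leg 4: φ1=-0.7167596, φ2=-0.1911083, Δφ=0.5256513, Δλ=0.7200670 rad; a=sin²(Δφ/2)+cosφ1·cosφ2·sin²(Δλ/2)=0.1593759367; c=2·atan2(√a, √(1-a))=0.821330073; dist=6371·c=5232.694 ≈ 5232.7 km; running total=31864.0 km
Leg 4 bearing: y=sinΔλ·cosφ2=0.64742957, x=cosφ1·sinφ2-sinφ1·cosφ2·cosΔλ=0.34166641; θ=atan2(y, x)=62.1782° ≈ 62.2°
Leg 5: φ1=-0.1911083, φ2=0.0610865, Δφ=0.2521948, Δλ=-2.6403603 rad; a=sin²(Δφ/2)+cosφ1·cosφ2·sin²(Δλ/2)=0.9355074251; c=2·atan2(√a, √(1-a))=2.628060704; dist=6371·c=16743.375 ≈ 16743.4 km; running total=48607.4 km
Leg 5 bearing: y=sinΔλ·cosφ2=-0.47961045, x=cosφ1·sinφ2-sinφ1·cosφ2·cosΔλ=-0.10633414; θ=atan2(y, x)=-102.5008° <0 so +360° → 257.4992° ≈ 257.5°
Leg 6: φ1=0.0610865, φ2=-1.0124166, Δφ=-1.0735032, Δλ=2.3943945 rad; a=sin²(Δφ/2)+cosφ1·cosφ2·sin²(Δλ/2)=0.7198598045; c=2·atan2(√a, √(1-a))=2.026082784; dist=6371·c=12908.173 ≈ 12908.2 km; running total=61515.6 km
Leg 6 bearing: y=sinΔλ·cosφ2=0.36005329, x=cosφ1·sinφ2-sinφ1·cosφ2·cosΔλ=-0.82280514; θ=atan2(y, x)=156.3662° ≈ 156.4°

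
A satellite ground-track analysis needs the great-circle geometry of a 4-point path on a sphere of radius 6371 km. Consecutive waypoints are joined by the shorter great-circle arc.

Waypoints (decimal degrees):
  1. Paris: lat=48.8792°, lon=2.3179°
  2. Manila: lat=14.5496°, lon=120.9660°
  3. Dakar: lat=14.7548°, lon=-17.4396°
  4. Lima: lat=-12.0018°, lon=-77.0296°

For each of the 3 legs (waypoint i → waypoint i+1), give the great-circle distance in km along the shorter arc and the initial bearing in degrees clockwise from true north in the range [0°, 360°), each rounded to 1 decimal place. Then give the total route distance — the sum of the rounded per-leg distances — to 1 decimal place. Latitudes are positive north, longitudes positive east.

Leg 1: dist=10747.8 km, bearing=58.8°
Leg 2: dist=14399.3 km, bearing=303.7°
Leg 3: dist=7205.0 km, bearing=248.8°
Total: 32352.1 km

Leg 1: φ1=0.8531030, φ2=0.2539384, Δφ=-0.5991646, Δλ=2.0708000 rad; a=sin²(Δφ/2)+cosφ1·cosφ2·sin²(Δλ/2)=0.5579678132; c=2·atan2(√a, √(1-a))=1.686993253; dist=6371·c=10747.834 ≈ 10747.8 km; running total=10747.8 km
Leg 1 bearing: y=sinΔλ·cosφ2=0.84943725, x=cosφ1·sinφ2-sinφ1·cosφ2·cosΔλ=0.51479636; θ=atan2(y, x)=58.7823° ≈ 58.8°
Leg 2: φ1=0.2539384, φ2=0.2575198, Δφ=0.0035814, Δλ=-2.4156334 rad; a=sin²(Δφ/2)+cosφ1·cosφ2·sin²(Δλ/2)=0.8180141245; c=2·atan2(√a, √(1-a))=2.260136622; dist=6371·c=14399.330 ≈ 14399.3 km; running total=25147.1 km
Leg 2 bearing: y=sinΔλ·cosφ2=-0.64196230, x=cosφ1·sinφ2-sinφ1·cosφ2·cosΔλ=0.42819676; θ=atan2(y, x)=-56.2962° <0 so +360° → 303.7038° ≈ 303.7°
Leg 3: φ1=0.2575198, φ2=-0.2094709, Δφ=-0.4669908, Δλ=-1.0400417 rad; a=sin²(Δφ/2)+cosφ1·cosφ2·sin²(Δλ/2)=0.2870832556; c=2·atan2(√a, √(1-a))=1.130913457; dist=6371·c=7205.0496 ≈ 7205.0 km; running total=32352.1 km
Leg 3 bearing: y=sinΔλ·cosφ2=-0.84357364, x=cosφ1·sinφ2-sinφ1·cosφ2·cosΔλ=-0.32718397; θ=atan2(y, x)=-111.1990° <0 so +360° → 248.8010° ≈ 248.8°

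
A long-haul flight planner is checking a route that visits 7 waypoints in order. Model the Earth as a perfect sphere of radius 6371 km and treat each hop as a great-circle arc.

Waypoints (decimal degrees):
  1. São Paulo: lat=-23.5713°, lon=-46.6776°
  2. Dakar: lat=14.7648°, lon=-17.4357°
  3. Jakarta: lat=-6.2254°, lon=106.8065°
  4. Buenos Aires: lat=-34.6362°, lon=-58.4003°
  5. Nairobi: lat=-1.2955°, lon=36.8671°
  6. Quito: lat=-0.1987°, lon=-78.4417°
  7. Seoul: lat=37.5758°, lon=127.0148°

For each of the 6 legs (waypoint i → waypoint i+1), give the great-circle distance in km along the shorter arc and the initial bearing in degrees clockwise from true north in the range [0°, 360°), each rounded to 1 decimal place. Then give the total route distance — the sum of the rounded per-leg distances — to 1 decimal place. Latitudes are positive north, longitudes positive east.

Leg 1: φ1=-0.4113968, φ2=0.2576944, Δφ=0.6690912, Δλ=0.5103674 rad; a=sin²(Δφ/2)+cosφ1·cosφ2·sin²(Δλ/2)=0.1642798255; c=2·atan2(√a, √(1-a))=0.834645609; dist=6371·c=5317.527 ≈ 5317.5 km; running total=5317.5 km
Leg 1 bearing: y=sinΔλ·cosφ2=0.47236776, x=cosφ1·sinφ2-sinφ1·cosφ2·cosΔλ=0.57099611; θ=atan2(y, x)=39.5999° ≈ 39.6°
Leg 2: φ1=0.2576944, φ2=-0.1086537, Δφ=-0.3663481, Δλ=2.1684355 rad; a=sin²(Δφ/2)+cosφ1·cosφ2·sin²(Δλ/2)=0.7842699363; c=2·atan2(√a, √(1-a))=2.175526196; dist=6371·c=13860.277 ≈ 13860.3 km; running total=19177.8 km
Leg 2 bearing: y=sinΔλ·cosφ2=0.82179150, x=cosφ1·sinφ2-sinφ1·cosφ2·cosΔλ=0.03769809; θ=atan2(y, x)=87.3735° ≈ 87.4°
Leg 3: φ1=-0.1086537, φ2=-0.6045157, Δφ=-0.4958620, Δλ=-2.8834026 rad; a=sin²(Δφ/2)+cosφ1·cosφ2·sin²(Δλ/2)=0.8645904528; c=2·atan2(√a, √(1-a))=2.387920568; dist=6371·c=15213.442 ≈ 15213.4 km; running total=34391.2 km
Leg 3 bearing: y=sinΔλ·cosφ2=-0.21008059, x=cosφ1·sinφ2-sinφ1·cosφ2·cosΔλ=-0.65127671; θ=atan2(y, x)=-162.1220° <0 so +360° → 197.8780° ≈ 197.9°
Leg 4: φ1=-0.6045157, φ2=-0.0226107, Δφ=0.5819050, Δλ=1.6627298 rad; a=sin²(Δφ/2)+cosφ1·cosφ2·sin²(Δλ/2)=0.5313324730; c=2·atan2(√a, √(1-a))=1.633502359; dist=6371·c=10407.044 ≈ 10407.0 km; running total=44798.2 km
Leg 4 bearing: y=sinΔλ·cosφ2=0.99552256, x=cosφ1·sinφ2-sinφ1·cosφ2·cosΔλ=-0.07076676; θ=atan2(y, x)=94.0660° ≈ 94.1°
Leg 5: φ1=-0.0226107, φ2=-0.0034680, Δφ=0.0191428, Δλ=-2.0125182 rad; a=sin²(Δφ/2)+cosφ1·cosφ2·sin²(Δλ/2)=0.7136532328; c=2·atan2(√a, √(1-a))=2.012307778; dist=6371·c=12820.413 ≈ 12820.4 km; running total=57618.6 km
Leg 5 bearing: y=sinΔλ·cosφ2=-0.90401147, x=cosφ1·sinφ2-sinφ1·cosφ2·cosΔλ=-0.01313221; θ=atan2(y, x)=-90.8323° <0 so +360° → 269.1677° ≈ 269.2°
Leg 6: φ1=-0.0034680, φ2=0.6558214, Δφ=0.6592894, Δλ=3.5858924 rad; a=sin²(Δφ/2)+cosφ1·cosφ2·sin²(Δλ/2)=0.8588554238; c=2·atan2(√a, √(1-a))=2.371305651; dist=6371·c=15107.588 ≈ 15107.6 km; running total=72726.2 km
Leg 6 bearing: y=sinΔλ·cosφ2=-0.34065720, x=cosφ1·sinφ2-sinφ1·cosφ2·cosΔλ=0.60732513; θ=atan2(y, x)=-29.2887° <0 so +360° → 330.7113° ≈ 330.7°

Leg 1: dist=5317.5 km, bearing=39.6°
Leg 2: dist=13860.3 km, bearing=87.4°
Leg 3: dist=15213.4 km, bearing=197.9°
Leg 4: dist=10407.0 km, bearing=94.1°
Leg 5: dist=12820.4 km, bearing=269.2°
Leg 6: dist=15107.6 km, bearing=330.7°
Total: 72726.2 km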